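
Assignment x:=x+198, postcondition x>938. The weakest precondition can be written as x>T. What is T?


Formula: wp(x:=E, P) = P[E/x] (substitute E for x in postcondition)
Step 1: Postcondition: x>938
Step 2: Substitute x+198 for x: x+198>938
Step 3: Solve for x: x > 938-198 = 740

740


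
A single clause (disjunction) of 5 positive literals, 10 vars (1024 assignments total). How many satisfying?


Step 1: Total=2^10=1024
Step 2: Unsat when all 5 false: 2^5=32
Step 3: Sat=1024-32=992

992


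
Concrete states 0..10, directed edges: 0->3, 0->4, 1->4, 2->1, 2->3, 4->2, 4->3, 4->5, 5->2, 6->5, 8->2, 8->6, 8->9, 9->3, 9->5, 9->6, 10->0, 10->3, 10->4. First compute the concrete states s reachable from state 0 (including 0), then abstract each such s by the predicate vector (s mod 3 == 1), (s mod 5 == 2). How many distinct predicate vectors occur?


BFS from 0:
Concrete reachable: {0, 1, 2, 3, 4, 5}
Abstract via predicates (s mod 3 == 1), (s mod 5 == 2):
  (0,0) <- {0, 3, 5}
  (0,1) <- {2}
  (1,0) <- {1, 4}
Distinct abstract states = 3

3


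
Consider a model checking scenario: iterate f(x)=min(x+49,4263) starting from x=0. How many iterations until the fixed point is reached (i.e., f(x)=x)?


Step 1: x=0, cap=4263, increment=49
Step 2: x grows by 49 each step until capped at 4263; fixed point is x=4263
Step 3: iterations = ceil(4263/49) = 87

87


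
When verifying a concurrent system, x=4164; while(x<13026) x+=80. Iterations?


Step 1: x goes from 4164 toward 13026 by 80; the body runs while x<13026, so iterations = ceil((bound-start)/step)
Step 2: Distance=8862
Step 3: ceil(8862/80)=111

111


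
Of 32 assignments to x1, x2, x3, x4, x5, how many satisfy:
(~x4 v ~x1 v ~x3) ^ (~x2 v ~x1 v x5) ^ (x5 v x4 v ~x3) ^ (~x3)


CNF with 4 clauses over 5 vars (32 assignments).
An assignment satisfies CNF iff every clause has >=1 true literal.
Check each row (bits = x1,x2,x3,x4,x5; clause T/F shown):
  row 0 [00000]: clauses=TTTT -> 1
  row 1 [00001]: clauses=TTTT -> 1
  row 2 [00010]: clauses=TTTT -> 1
  row 3 [00011]: clauses=TTTT -> 1
  row 4 [00100]: clauses=TTFF -> 0
  row 5 [00101]: clauses=TTTF -> 0
  row 6 [00110]: clauses=TTTF -> 0
  row 7 [00111]: clauses=TTTF -> 0
  row 8 [01000]: clauses=TTTT -> 1
  row 9 [01001]: clauses=TTTT -> 1
  row 10 [01010]: clauses=TTTT -> 1
  row 11 [01011]: clauses=TTTT -> 1
  row 12 [01100]: clauses=TTFF -> 0
  row 13 [01101]: clauses=TTTF -> 0
  row 14 [01110]: clauses=TTTF -> 0
  row 15 [01111]: clauses=TTTF -> 0
  row 16 [10000]: clauses=TTTT -> 1
  row 17 [10001]: clauses=TTTT -> 1
  row 18 [10010]: clauses=TTTT -> 1
  row 19 [10011]: clauses=TTTT -> 1
  row 20 [10100]: clauses=TTFF -> 0
  row 21 [10101]: clauses=TTTF -> 0
  row 22 [10110]: clauses=FTTF -> 0
  row 23 [10111]: clauses=FTTF -> 0
  row 24 [11000]: clauses=TFTT -> 0
  row 25 [11001]: clauses=TTTT -> 1
  row 26 [11010]: clauses=TFTT -> 0
  row 27 [11011]: clauses=TTTT -> 1
  row 28 [11100]: clauses=TFFF -> 0
  row 29 [11101]: clauses=TTTF -> 0
  row 30 [11110]: clauses=FFTF -> 0
  row 31 [11111]: clauses=FTTF -> 0
Full result column, 8 rows per line (x1,x2 fixed per line; x3,x4,x5 runs 000..111 left to right):
  rows 0-7 [x1,x2=00]: 11110000  (ones: 4)
  rows 8-15 [x1,x2=01]: 11110000  (ones: 4)
  rows 16-23 [x1,x2=10]: 11110000  (ones: 4)
  rows 24-31 [x1,x2=11]: 01010000  (ones: 2)
Satisfying assignments = 4+4+4+2 = 14

14


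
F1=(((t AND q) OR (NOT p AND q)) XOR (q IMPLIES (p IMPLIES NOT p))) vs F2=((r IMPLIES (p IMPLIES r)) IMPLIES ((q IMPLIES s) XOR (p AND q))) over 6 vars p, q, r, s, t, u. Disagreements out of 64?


F1 = (((t AND q) OR (NOT p AND q)) XOR (q IMPLIES (p IMPLIES NOT p)))
F2 = ((r IMPLIES (p IMPLIES r)) IMPLIES ((q IMPLIES s) XOR (p AND q)))
Evaluate both on each of 64 rows (bits = p,q,r,s,t,u):
  row 0 [000000]: F1=1 F2=1 -> 0
  row 1 [000001]: F1=1 F2=1 -> 0
  row 2 [000010]: F1=1 F2=1 -> 0
  row 3 [000011]: F1=1 F2=1 -> 0
  row 4 [000100]: F1=1 F2=1 -> 0
  (every remaining row is evaluated the same way; all 64 results are listed next)
Full result column, 8 rows per line (p,q,r fixed per line; s,t,u runs 000..111 left to right):
  rows 0-7 [p,q,r=000]: 00000000  (ones: 0)
  rows 8-15 [p,q,r=001]: 00000000  (ones: 0)
  rows 16-23 [p,q,r=010]: 00001111  (ones: 4)
  rows 24-31 [p,q,r=011]: 00001111  (ones: 4)
  rows 32-39 [p,q,r=100]: 00000000  (ones: 0)
  rows 40-47 [p,q,r=101]: 00000000  (ones: 0)
  rows 48-55 [p,q,r=110]: 11000011  (ones: 4)
  rows 56-63 [p,q,r=111]: 11000011  (ones: 4)
Disagreements = 0+0+4+4+0+0+4+4 = 16

16


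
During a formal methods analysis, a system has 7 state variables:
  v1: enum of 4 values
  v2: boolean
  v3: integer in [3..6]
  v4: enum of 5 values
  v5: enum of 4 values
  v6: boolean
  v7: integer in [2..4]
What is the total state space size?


State space = product of domain sizes of all variables.
Domain sizes:
  v1 (enum of 4 values): 4
  v2 (boolean): 2
  v3 (integer in [3..6]): 4
  v4 (enum of 5 values): 5
  v5 (enum of 4 values): 4
  v6 (boolean): 2
  v7 (integer in [2..4]): 3
Product = 4 * 2 * 4 * 5 * 4 * 2 * 3 = 3840

3840


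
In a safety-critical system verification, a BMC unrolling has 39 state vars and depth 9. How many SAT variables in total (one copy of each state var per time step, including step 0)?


BMC unrolls to depth k, creating one copy of each state var for steps 0..k.
Step count = 9 + 1 = 10 (steps 0 through 9)
Vars per step = 39
Total = 39 * 10 = 390

390


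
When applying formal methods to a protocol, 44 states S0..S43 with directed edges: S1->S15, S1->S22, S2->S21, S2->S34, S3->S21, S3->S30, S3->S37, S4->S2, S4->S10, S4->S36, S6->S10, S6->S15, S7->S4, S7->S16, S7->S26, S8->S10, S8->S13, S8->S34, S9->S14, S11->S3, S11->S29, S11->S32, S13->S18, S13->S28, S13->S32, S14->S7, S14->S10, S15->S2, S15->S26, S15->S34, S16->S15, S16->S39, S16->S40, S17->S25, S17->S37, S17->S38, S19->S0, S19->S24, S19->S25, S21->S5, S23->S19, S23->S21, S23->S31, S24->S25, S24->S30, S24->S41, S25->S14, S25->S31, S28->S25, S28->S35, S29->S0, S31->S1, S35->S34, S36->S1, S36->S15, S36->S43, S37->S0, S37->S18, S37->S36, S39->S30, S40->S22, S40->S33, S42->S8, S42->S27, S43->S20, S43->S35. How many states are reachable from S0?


BFS from S0:
  layer 0: {S0}
Reachable set: {S0}
Count = 1

1


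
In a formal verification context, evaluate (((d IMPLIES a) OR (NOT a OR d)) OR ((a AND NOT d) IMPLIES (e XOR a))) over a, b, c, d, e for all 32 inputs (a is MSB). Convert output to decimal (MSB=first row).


Formula: (((d IMPLIES a) OR (NOT a OR d)) OR ((a AND NOT d) IMPLIES (e XOR a))) over a, b, c, d, e (32 rows)
Evaluate each row (bits = a,b,c,d,e, MSB first):
  row 0 [00000]: (((0 IMPLIES 0) OR (NOT 0 OR 0)) OR ((0 AND NOT 0) IMPLIES (0 XOR 0))) -> 1
  row 1 [00001]: (((0 IMPLIES 0) OR (NOT 0 OR 0)) OR ((0 AND NOT 0) IMPLIES (1 XOR 0))) -> 1
  row 2 [00010]: (((1 IMPLIES 0) OR (NOT 0 OR 1)) OR ((0 AND NOT 1) IMPLIES (0 XOR 0))) -> 1
  row 3 [00011]: (((1 IMPLIES 0) OR (NOT 0 OR 1)) OR ((0 AND NOT 1) IMPLIES (1 XOR 0))) -> 1
  row 4 [00100]: (((0 IMPLIES 0) OR (NOT 0 OR 0)) OR ((0 AND NOT 0) IMPLIES (0 XOR 0))) -> 1
  row 5 [00101]: (((0 IMPLIES 0) OR (NOT 0 OR 0)) OR ((0 AND NOT 0) IMPLIES (1 XOR 0))) -> 1
  row 6 [00110]: (((1 IMPLIES 0) OR (NOT 0 OR 1)) OR ((0 AND NOT 1) IMPLIES (0 XOR 0))) -> 1
  row 7 [00111]: (((1 IMPLIES 0) OR (NOT 0 OR 1)) OR ((0 AND NOT 1) IMPLIES (1 XOR 0))) -> 1
  row 8 [01000]: (((0 IMPLIES 0) OR (NOT 0 OR 0)) OR ((0 AND NOT 0) IMPLIES (0 XOR 0))) -> 1
  row 9 [01001]: (((0 IMPLIES 0) OR (NOT 0 OR 0)) OR ((0 AND NOT 0) IMPLIES (1 XOR 0))) -> 1
  row 10 [01010]: (((1 IMPLIES 0) OR (NOT 0 OR 1)) OR ((0 AND NOT 1) IMPLIES (0 XOR 0))) -> 1
  row 11 [01011]: (((1 IMPLIES 0) OR (NOT 0 OR 1)) OR ((0 AND NOT 1) IMPLIES (1 XOR 0))) -> 1
  row 12 [01100]: (((0 IMPLIES 0) OR (NOT 0 OR 0)) OR ((0 AND NOT 0) IMPLIES (0 XOR 0))) -> 1
  row 13 [01101]: (((0 IMPLIES 0) OR (NOT 0 OR 0)) OR ((0 AND NOT 0) IMPLIES (1 XOR 0))) -> 1
  row 14 [01110]: (((1 IMPLIES 0) OR (NOT 0 OR 1)) OR ((0 AND NOT 1) IMPLIES (0 XOR 0))) -> 1
  row 15 [01111]: (((1 IMPLIES 0) OR (NOT 0 OR 1)) OR ((0 AND NOT 1) IMPLIES (1 XOR 0))) -> 1
  row 16 [10000]: (((0 IMPLIES 1) OR (NOT 1 OR 0)) OR ((1 AND NOT 0) IMPLIES (0 XOR 1))) -> 1
  row 17 [10001]: (((0 IMPLIES 1) OR (NOT 1 OR 0)) OR ((1 AND NOT 0) IMPLIES (1 XOR 1))) -> 1
  row 18 [10010]: (((1 IMPLIES 1) OR (NOT 1 OR 1)) OR ((1 AND NOT 1) IMPLIES (0 XOR 1))) -> 1
  row 19 [10011]: (((1 IMPLIES 1) OR (NOT 1 OR 1)) OR ((1 AND NOT 1) IMPLIES (1 XOR 1))) -> 1
  row 20 [10100]: (((0 IMPLIES 1) OR (NOT 1 OR 0)) OR ((1 AND NOT 0) IMPLIES (0 XOR 1))) -> 1
  row 21 [10101]: (((0 IMPLIES 1) OR (NOT 1 OR 0)) OR ((1 AND NOT 0) IMPLIES (1 XOR 1))) -> 1
  row 22 [10110]: (((1 IMPLIES 1) OR (NOT 1 OR 1)) OR ((1 AND NOT 1) IMPLIES (0 XOR 1))) -> 1
  row 23 [10111]: (((1 IMPLIES 1) OR (NOT 1 OR 1)) OR ((1 AND NOT 1) IMPLIES (1 XOR 1))) -> 1
  row 24 [11000]: (((0 IMPLIES 1) OR (NOT 1 OR 0)) OR ((1 AND NOT 0) IMPLIES (0 XOR 1))) -> 1
  row 25 [11001]: (((0 IMPLIES 1) OR (NOT 1 OR 0)) OR ((1 AND NOT 0) IMPLIES (1 XOR 1))) -> 1
  row 26 [11010]: (((1 IMPLIES 1) OR (NOT 1 OR 1)) OR ((1 AND NOT 1) IMPLIES (0 XOR 1))) -> 1
  row 27 [11011]: (((1 IMPLIES 1) OR (NOT 1 OR 1)) OR ((1 AND NOT 1) IMPLIES (1 XOR 1))) -> 1
  row 28 [11100]: (((0 IMPLIES 1) OR (NOT 1 OR 0)) OR ((1 AND NOT 0) IMPLIES (0 XOR 1))) -> 1
  row 29 [11101]: (((0 IMPLIES 1) OR (NOT 1 OR 0)) OR ((1 AND NOT 0) IMPLIES (1 XOR 1))) -> 1
  row 30 [11110]: (((1 IMPLIES 1) OR (NOT 1 OR 1)) OR ((1 AND NOT 1) IMPLIES (0 XOR 1))) -> 1
  row 31 [11111]: (((1 IMPLIES 1) OR (NOT 1 OR 1)) OR ((1 AND NOT 1) IMPLIES (1 XOR 1))) -> 1
Full result column, 4 rows per line (a,b,c fixed per line; d,e runs 00..11 left to right):
  rows 0-3 [a,b,c=000]: 1111  = hex F
  rows 4-7 [a,b,c=001]: 1111  = hex F
  rows 8-11 [a,b,c=010]: 1111  = hex F
  rows 12-15 [a,b,c=011]: 1111  = hex F
  rows 16-19 [a,b,c=100]: 1111  = hex F
  rows 20-23 [a,b,c=101]: 1111  = hex F
  rows 24-27 [a,b,c=110]: 1111  = hex F
  rows 28-31 [a,b,c=111]: 1111  = hex F
Output column (row 0 .. row 31) = 11111111111111111111111111111111
Output column grouped in 4s = 1111 1111 1111 1111 1111 1111 1111 1111 = 0xFFFFFFFF
Convert to decimal digit by digit (value = value*16 + digit):
  F -> 15
  15*16 + 15 (F) = 255
  255*16 + 15 (F) = 4095
  4095*16 + 15 (F) = 65535
  65535*16 + 15 (F) = 1048575
  1048575*16 + 15 (F) = 16777215
  16777215*16 + 15 (F) = 268435455
  268435455*16 + 15 (F) = 4294967295
Decimal = 4294967295

4294967295


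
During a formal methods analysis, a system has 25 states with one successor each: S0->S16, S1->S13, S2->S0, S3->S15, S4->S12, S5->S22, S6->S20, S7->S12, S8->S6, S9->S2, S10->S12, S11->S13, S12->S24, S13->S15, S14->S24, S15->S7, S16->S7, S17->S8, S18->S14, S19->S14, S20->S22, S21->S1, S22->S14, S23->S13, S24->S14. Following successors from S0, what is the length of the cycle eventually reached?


Trace from S0 until a state repeats:
  S0 -> S16 -> S7 -> S12 -> S24 -> S14 -> S24
S24 first seen at step 4, revisited at step 6.
Cycle length = 6 - 4 = 2

2


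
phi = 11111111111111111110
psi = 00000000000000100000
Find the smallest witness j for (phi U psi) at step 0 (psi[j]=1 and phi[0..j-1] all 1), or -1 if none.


(phi U psi) at 0: need smallest j with psi[j]=1 and phi[i]=1 for all i in [0,j).
Scan from step 0:
  step 0: phi=1, psi=0 -> continue
  step 1: phi=1, psi=0 -> continue
  step 2: phi=1, psi=0 -> continue
  step 3: phi=1, psi=0 -> continue
  step 14: psi=1 and phi held for [0,14) -> witness found
Witness step = 14

14


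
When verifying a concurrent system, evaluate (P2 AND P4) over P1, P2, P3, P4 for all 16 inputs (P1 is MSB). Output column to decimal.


Formula: (P2 AND P4) over P1, P2, P3, P4 (16 rows)
Evaluate each row (bits = P1,P2,P3,P4, MSB first):
  row 0 [0000]: (0 AND 0) -> 0
  row 1 [0001]: (0 AND 1) -> 0
  row 2 [0010]: (0 AND 0) -> 0
  row 3 [0011]: (0 AND 1) -> 0
  row 4 [0100]: (1 AND 0) -> 0
  row 5 [0101]: (1 AND 1) -> 1
  row 6 [0110]: (1 AND 0) -> 0
  row 7 [0111]: (1 AND 1) -> 1
  row 8 [1000]: (0 AND 0) -> 0
  row 9 [1001]: (0 AND 1) -> 0
  row 10 [1010]: (0 AND 0) -> 0
  row 11 [1011]: (0 AND 1) -> 0
  row 12 [1100]: (1 AND 0) -> 0
  row 13 [1101]: (1 AND 1) -> 1
  row 14 [1110]: (1 AND 0) -> 0
  row 15 [1111]: (1 AND 1) -> 1
Full result column, 4 rows per line (P1,P2 fixed per line; P3,P4 runs 00..11 left to right):
  rows 0-3 [P1,P2=00]: 0000  = hex 0
  rows 4-7 [P1,P2=01]: 0101  = hex 5
  rows 8-11 [P1,P2=10]: 0000  = hex 0
  rows 12-15 [P1,P2=11]: 0101  = hex 5
Output column (row 0 .. row 15) = 0000010100000101
Output column grouped in 4s = 0000 0101 0000 0101 = 0x0505
Convert to decimal digit by digit (value = value*16 + digit):
  0 -> 0
  0*16 + 5 = 5
  5*16 + 0 = 80
  80*16 + 5 = 1285
Decimal = 1285

1285


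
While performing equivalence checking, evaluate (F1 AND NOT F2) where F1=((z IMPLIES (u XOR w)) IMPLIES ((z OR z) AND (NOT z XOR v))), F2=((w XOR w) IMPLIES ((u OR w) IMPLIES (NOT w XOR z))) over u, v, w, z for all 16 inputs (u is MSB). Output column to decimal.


F1 = ((z IMPLIES (u XOR w)) IMPLIES ((z OR z) AND (NOT z XOR v)))
F2 = ((w XOR w) IMPLIES ((u OR w) IMPLIES (NOT w XOR z)))
Counterexample to F1=>F2 is where F1=1 and F2=0.
Evaluate each row (bits = u,v,w,z, MSB first):
  row 0 [0000]: F1=0 F2=1 -> F1&~F2 -> 0
  row 1 [0001]: F1=1 F2=1 -> F1&~F2 -> 0
  row 2 [0010]: F1=0 F2=1 -> F1&~F2 -> 0
  row 3 [0011]: F1=0 F2=1 -> F1&~F2 -> 0
  row 4 [0100]: F1=0 F2=1 -> F1&~F2 -> 0
  row 5 [0101]: F1=1 F2=1 -> F1&~F2 -> 0
  row 6 [0110]: F1=0 F2=1 -> F1&~F2 -> 0
  row 7 [0111]: F1=1 F2=1 -> F1&~F2 -> 0
  row 8 [1000]: F1=0 F2=1 -> F1&~F2 -> 0
  row 9 [1001]: F1=0 F2=1 -> F1&~F2 -> 0
  row 10 [1010]: F1=0 F2=1 -> F1&~F2 -> 0
  row 11 [1011]: F1=1 F2=1 -> F1&~F2 -> 0
  row 12 [1100]: F1=0 F2=1 -> F1&~F2 -> 0
  row 13 [1101]: F1=1 F2=1 -> F1&~F2 -> 0
  row 14 [1110]: F1=0 F2=1 -> F1&~F2 -> 0
  row 15 [1111]: F1=1 F2=1 -> F1&~F2 -> 0
Full result column, 4 rows per line (u,v fixed per line; w,z runs 00..11 left to right):
  rows 0-3 [u,v=00]: 0000  = hex 0
  rows 4-7 [u,v=01]: 0000  = hex 0
  rows 8-11 [u,v=10]: 0000  = hex 0
  rows 12-15 [u,v=11]: 0000  = hex 0
Counterexample vector (row 0 .. row 15) = 0000000000000000
Output column grouped in 4s = 0000 0000 0000 0000 = 0x0000
Convert to decimal digit by digit (value = value*16 + digit):
  0 -> 0
  0*16 + 0 = 0
  0*16 + 0 = 0
  0*16 + 0 = 0
Decimal = 0

0


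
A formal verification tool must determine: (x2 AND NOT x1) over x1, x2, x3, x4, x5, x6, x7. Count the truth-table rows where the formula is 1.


Formula: (x2 AND NOT x1) over 7 vars (128 rows)
Evaluate each row (x1, x2, x3, x4, x5, x6, x7 as bits, MSB first):
  row 0 [0000000]: (0 AND NOT 0) -> 0
  row 1 [0000001]: (0 AND NOT 0) -> 0
  row 2 [0000010]: (0 AND NOT 0) -> 0
  row 3 [0000011]: (0 AND NOT 0) -> 0
  row 4 [0000100]: (0 AND NOT 0) -> 0
  (every remaining row is evaluated the same way; all 128 results are listed next)
Full result column, 8 rows per line (x1,x2,x3,x4 fixed per line; x5,x6,x7 runs 000..111 left to right):
  rows 0-7 [x1,x2,x3,x4=0000]: 00000000  (ones: 0)
  rows 8-15 [x1,x2,x3,x4=0001]: 00000000  (ones: 0)
  rows 16-23 [x1,x2,x3,x4=0010]: 00000000  (ones: 0)
  rows 24-31 [x1,x2,x3,x4=0011]: 00000000  (ones: 0)
  rows 32-39 [x1,x2,x3,x4=0100]: 11111111  (ones: 8)
  rows 40-47 [x1,x2,x3,x4=0101]: 11111111  (ones: 8)
  rows 48-55 [x1,x2,x3,x4=0110]: 11111111  (ones: 8)
  rows 56-63 [x1,x2,x3,x4=0111]: 11111111  (ones: 8)
  rows 64-71 [x1,x2,x3,x4=1000]: 00000000  (ones: 0)
  rows 72-79 [x1,x2,x3,x4=1001]: 00000000  (ones: 0)
  rows 80-87 [x1,x2,x3,x4=1010]: 00000000  (ones: 0)
  rows 88-95 [x1,x2,x3,x4=1011]: 00000000  (ones: 0)
  rows 96-103 [x1,x2,x3,x4=1100]: 00000000  (ones: 0)
  rows 104-111 [x1,x2,x3,x4=1101]: 00000000  (ones: 0)
  rows 112-119 [x1,x2,x3,x4=1110]: 00000000  (ones: 0)
  rows 120-127 [x1,x2,x3,x4=1111]: 00000000  (ones: 0)
Count of 1-rows = 0+0+0+0+8+8+8+8+0+0+0+0+0+0+0+0 = 32

32


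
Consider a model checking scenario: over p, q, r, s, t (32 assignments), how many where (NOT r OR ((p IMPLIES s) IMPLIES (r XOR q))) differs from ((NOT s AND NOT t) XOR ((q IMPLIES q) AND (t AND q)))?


F1 = (NOT r OR ((p IMPLIES s) IMPLIES (r XOR q)))
F2 = ((NOT s AND NOT t) XOR ((q IMPLIES q) AND (t AND q)))
Evaluate both on each of 32 rows (bits = p,q,r,s,t):
  row 0 [00000]: F1=1 F2=1 -> 0
  row 1 [00001]: F1=1 F2=0 (differ) -> 1
  row 2 [00010]: F1=1 F2=0 (differ) -> 1
  row 3 [00011]: F1=1 F2=0 (differ) -> 1
  row 4 [00100]: F1=1 F2=1 -> 0
  row 5 [00101]: F1=1 F2=0 (differ) -> 1
  row 6 [00110]: F1=1 F2=0 (differ) -> 1
  row 7 [00111]: F1=1 F2=0 (differ) -> 1
  row 8 [01000]: F1=1 F2=1 -> 0
  row 9 [01001]: F1=1 F2=1 -> 0
  row 10 [01010]: F1=1 F2=0 (differ) -> 1
  row 11 [01011]: F1=1 F2=1 -> 0
  row 12 [01100]: F1=0 F2=1 (differ) -> 1
  row 13 [01101]: F1=0 F2=1 (differ) -> 1
  row 14 [01110]: F1=0 F2=0 -> 0
  row 15 [01111]: F1=0 F2=1 (differ) -> 1
  row 16 [10000]: F1=1 F2=1 -> 0
  row 17 [10001]: F1=1 F2=0 (differ) -> 1
  row 18 [10010]: F1=1 F2=0 (differ) -> 1
  row 19 [10011]: F1=1 F2=0 (differ) -> 1
  row 20 [10100]: F1=1 F2=1 -> 0
  row 21 [10101]: F1=1 F2=0 (differ) -> 1
  row 22 [10110]: F1=1 F2=0 (differ) -> 1
  row 23 [10111]: F1=1 F2=0 (differ) -> 1
  row 24 [11000]: F1=1 F2=1 -> 0
  row 25 [11001]: F1=1 F2=1 -> 0
  row 26 [11010]: F1=1 F2=0 (differ) -> 1
  row 27 [11011]: F1=1 F2=1 -> 0
  row 28 [11100]: F1=1 F2=1 -> 0
  row 29 [11101]: F1=1 F2=1 -> 0
  row 30 [11110]: F1=0 F2=0 -> 0
  row 31 [11111]: F1=0 F2=1 (differ) -> 1
Full result column, 8 rows per line (p,q fixed per line; r,s,t runs 000..111 left to right):
  rows 0-7 [p,q=00]: 01110111  (ones: 6)
  rows 8-15 [p,q=01]: 00101101  (ones: 4)
  rows 16-23 [p,q=10]: 01110111  (ones: 6)
  rows 24-31 [p,q=11]: 00100001  (ones: 2)
Disagreements = 6+4+6+2 = 18

18


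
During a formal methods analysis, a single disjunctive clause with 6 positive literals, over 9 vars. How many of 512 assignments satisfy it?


Step 1: Total=2^9=512
Step 2: Unsat when all 6 false: 2^3=8
Step 3: Sat=512-8=504

504


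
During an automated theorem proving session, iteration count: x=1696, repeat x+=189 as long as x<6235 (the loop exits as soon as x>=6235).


Step 1: x goes from 1696 toward 6235 by 189; the body runs while x<6235, so iterations = ceil((bound-start)/step)
Step 2: Distance=4539
Step 3: ceil(4539/189)=25

25


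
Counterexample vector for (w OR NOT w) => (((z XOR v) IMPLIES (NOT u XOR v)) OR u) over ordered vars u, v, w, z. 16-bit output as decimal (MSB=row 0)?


F1 = (w OR NOT w)
F2 = (((z XOR v) IMPLIES (NOT u XOR v)) OR u)
Counterexample to F1=>F2 is where F1=1 and F2=0.
Evaluate each row (bits = u,v,w,z, MSB first):
  row 0 [0000]: F1=1 F2=1 -> F1&~F2 -> 0
  row 1 [0001]: F1=1 F2=1 -> F1&~F2 -> 0
  row 2 [0010]: F1=1 F2=1 -> F1&~F2 -> 0
  row 3 [0011]: F1=1 F2=1 -> F1&~F2 -> 0
  row 4 [0100]: F1=1 F2=0 -> F1&~F2 -> 1
  row 5 [0101]: F1=1 F2=1 -> F1&~F2 -> 0
  row 6 [0110]: F1=1 F2=0 -> F1&~F2 -> 1
  row 7 [0111]: F1=1 F2=1 -> F1&~F2 -> 0
  row 8 [1000]: F1=1 F2=1 -> F1&~F2 -> 0
  row 9 [1001]: F1=1 F2=1 -> F1&~F2 -> 0
  row 10 [1010]: F1=1 F2=1 -> F1&~F2 -> 0
  row 11 [1011]: F1=1 F2=1 -> F1&~F2 -> 0
  row 12 [1100]: F1=1 F2=1 -> F1&~F2 -> 0
  row 13 [1101]: F1=1 F2=1 -> F1&~F2 -> 0
  row 14 [1110]: F1=1 F2=1 -> F1&~F2 -> 0
  row 15 [1111]: F1=1 F2=1 -> F1&~F2 -> 0
Full result column, 4 rows per line (u,v fixed per line; w,z runs 00..11 left to right):
  rows 0-3 [u,v=00]: 0000  = hex 0
  rows 4-7 [u,v=01]: 1010  = hex A
  rows 8-11 [u,v=10]: 0000  = hex 0
  rows 12-15 [u,v=11]: 0000  = hex 0
Counterexample vector (row 0 .. row 15) = 0000101000000000
Output column grouped in 4s = 0000 1010 0000 0000 = 0x0A00
Convert to decimal digit by digit (value = value*16 + digit):
  0 -> 0
  0*16 + 10 (A) = 10
  10*16 + 0 = 160
  160*16 + 0 = 2560
Decimal = 2560

2560


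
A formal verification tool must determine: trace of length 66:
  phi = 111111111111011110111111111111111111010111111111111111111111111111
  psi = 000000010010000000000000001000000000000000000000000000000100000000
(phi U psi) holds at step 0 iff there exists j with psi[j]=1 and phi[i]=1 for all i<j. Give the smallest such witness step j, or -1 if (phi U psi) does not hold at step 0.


(phi U psi) at 0: need smallest j with psi[j]=1 and phi[i]=1 for all i in [0,j).
Scan from step 0:
  step 0: phi=1, psi=0 -> continue
  step 1: phi=1, psi=0 -> continue
  step 2: phi=1, psi=0 -> continue
  step 3: phi=1, psi=0 -> continue
  step 7: psi=1 and phi held for [0,7) -> witness found
Witness step = 7

7


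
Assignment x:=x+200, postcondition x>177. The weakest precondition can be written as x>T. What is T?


Formula: wp(x:=E, P) = P[E/x] (substitute E for x in postcondition)
Step 1: Postcondition: x>177
Step 2: Substitute x+200 for x: x+200>177
Step 3: Solve for x: x > 177-200 = -23

-23


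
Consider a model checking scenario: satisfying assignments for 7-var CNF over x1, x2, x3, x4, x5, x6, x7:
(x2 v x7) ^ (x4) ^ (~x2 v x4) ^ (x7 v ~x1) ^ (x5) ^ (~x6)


CNF with 6 clauses over 7 vars (128 assignments).
An assignment satisfies CNF iff every clause has >=1 true literal.
Check each row (bits = x1,x2,x3,x4,x5,x6,x7; clause T/F shown):
  row 0 [0000000]: clauses=FFTTFT -> 0
  row 1 [0000001]: clauses=TFTTFT -> 0
  row 2 [0000010]: clauses=FFTTFF -> 0
  row 3 [0000011]: clauses=TFTTFF -> 0
  row 4 [0000100]: clauses=FFTTTT -> 0
  (every remaining row is evaluated the same way; all 128 results are listed next)
Full result column, 8 rows per line (x1,x2,x3,x4 fixed per line; x5,x6,x7 runs 000..111 left to right):
  rows 0-7 [x1,x2,x3,x4=0000]: 00000000  (ones: 0)
  rows 8-15 [x1,x2,x3,x4=0001]: 00000100  (ones: 1)
  rows 16-23 [x1,x2,x3,x4=0010]: 00000000  (ones: 0)
  rows 24-31 [x1,x2,x3,x4=0011]: 00000100  (ones: 1)
  rows 32-39 [x1,x2,x3,x4=0100]: 00000000  (ones: 0)
  rows 40-47 [x1,x2,x3,x4=0101]: 00001100  (ones: 2)
  rows 48-55 [x1,x2,x3,x4=0110]: 00000000  (ones: 0)
  rows 56-63 [x1,x2,x3,x4=0111]: 00001100  (ones: 2)
  rows 64-71 [x1,x2,x3,x4=1000]: 00000000  (ones: 0)
  rows 72-79 [x1,x2,x3,x4=1001]: 00000100  (ones: 1)
  rows 80-87 [x1,x2,x3,x4=1010]: 00000000  (ones: 0)
  rows 88-95 [x1,x2,x3,x4=1011]: 00000100  (ones: 1)
  rows 96-103 [x1,x2,x3,x4=1100]: 00000000  (ones: 0)
  rows 104-111 [x1,x2,x3,x4=1101]: 00000100  (ones: 1)
  rows 112-119 [x1,x2,x3,x4=1110]: 00000000  (ones: 0)
  rows 120-127 [x1,x2,x3,x4=1111]: 00000100  (ones: 1)
Satisfying assignments = 0+1+0+1+0+2+0+2+0+1+0+1+0+1+0+1 = 10

10


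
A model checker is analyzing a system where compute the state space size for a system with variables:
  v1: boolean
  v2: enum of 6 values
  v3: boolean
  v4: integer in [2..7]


State space = product of domain sizes of all variables.
Domain sizes:
  v1 (boolean): 2
  v2 (enum of 6 values): 6
  v3 (boolean): 2
  v4 (integer in [2..7]): 6
Product = 2 * 6 * 2 * 6 = 144

144


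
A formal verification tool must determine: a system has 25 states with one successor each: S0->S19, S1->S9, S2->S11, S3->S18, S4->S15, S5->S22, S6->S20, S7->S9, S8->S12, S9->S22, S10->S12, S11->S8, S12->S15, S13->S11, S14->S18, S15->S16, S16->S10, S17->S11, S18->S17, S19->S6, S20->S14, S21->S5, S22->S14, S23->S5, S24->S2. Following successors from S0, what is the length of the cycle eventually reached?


Trace from S0 until a state repeats:
  S0 -> S19 -> S6 -> S20 -> S14 -> S18 -> S17 -> S11 -> S8 -> S12 -> S15 -> S16 -> S10 -> S12
S12 first seen at step 9, revisited at step 13.
Cycle length = 13 - 9 = 4

4


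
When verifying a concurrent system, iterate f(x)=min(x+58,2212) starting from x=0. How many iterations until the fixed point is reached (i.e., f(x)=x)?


Step 1: x=0, cap=2212, increment=58
Step 2: x grows by 58 each step until capped at 2212; fixed point is x=2212
Step 3: iterations = ceil(2212/58) = 39

39


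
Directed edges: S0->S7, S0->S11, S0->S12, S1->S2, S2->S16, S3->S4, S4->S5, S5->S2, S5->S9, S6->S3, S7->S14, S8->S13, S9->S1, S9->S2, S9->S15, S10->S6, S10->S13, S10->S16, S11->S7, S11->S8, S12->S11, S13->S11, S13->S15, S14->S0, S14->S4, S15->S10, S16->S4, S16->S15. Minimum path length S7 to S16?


BFS layer-by-layer from S7:
  dist 0: {S7}
  dist 1: {S14}
  dist 2: {S0, S4}
  dist 3: {S5, S11, S12}
  dist 4: {S2, S8, S9}
  dist 5: {S1, S13, S15, S16}
  -> S16 reached at distance 5
Shortest path length = 5

5


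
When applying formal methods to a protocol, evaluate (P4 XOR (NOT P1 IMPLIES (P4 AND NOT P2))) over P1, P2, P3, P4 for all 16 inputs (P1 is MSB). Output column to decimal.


Formula: (P4 XOR (NOT P1 IMPLIES (P4 AND NOT P2))) over P1, P2, P3, P4 (16 rows)
Evaluate each row (bits = P1,P2,P3,P4, MSB first):
  row 0 [0000]: (0 XOR (NOT 0 IMPLIES (0 AND NOT 0))) -> 0
  row 1 [0001]: (1 XOR (NOT 0 IMPLIES (1 AND NOT 0))) -> 0
  row 2 [0010]: (0 XOR (NOT 0 IMPLIES (0 AND NOT 0))) -> 0
  row 3 [0011]: (1 XOR (NOT 0 IMPLIES (1 AND NOT 0))) -> 0
  row 4 [0100]: (0 XOR (NOT 0 IMPLIES (0 AND NOT 1))) -> 0
  row 5 [0101]: (1 XOR (NOT 0 IMPLIES (1 AND NOT 1))) -> 1
  row 6 [0110]: (0 XOR (NOT 0 IMPLIES (0 AND NOT 1))) -> 0
  row 7 [0111]: (1 XOR (NOT 0 IMPLIES (1 AND NOT 1))) -> 1
  row 8 [1000]: (0 XOR (NOT 1 IMPLIES (0 AND NOT 0))) -> 1
  row 9 [1001]: (1 XOR (NOT 1 IMPLIES (1 AND NOT 0))) -> 0
  row 10 [1010]: (0 XOR (NOT 1 IMPLIES (0 AND NOT 0))) -> 1
  row 11 [1011]: (1 XOR (NOT 1 IMPLIES (1 AND NOT 0))) -> 0
  row 12 [1100]: (0 XOR (NOT 1 IMPLIES (0 AND NOT 1))) -> 1
  row 13 [1101]: (1 XOR (NOT 1 IMPLIES (1 AND NOT 1))) -> 0
  row 14 [1110]: (0 XOR (NOT 1 IMPLIES (0 AND NOT 1))) -> 1
  row 15 [1111]: (1 XOR (NOT 1 IMPLIES (1 AND NOT 1))) -> 0
Full result column, 4 rows per line (P1,P2 fixed per line; P3,P4 runs 00..11 left to right):
  rows 0-3 [P1,P2=00]: 0000  = hex 0
  rows 4-7 [P1,P2=01]: 0101  = hex 5
  rows 8-11 [P1,P2=10]: 1010  = hex A
  rows 12-15 [P1,P2=11]: 1010  = hex A
Output column (row 0 .. row 15) = 0000010110101010
Output column grouped in 4s = 0000 0101 1010 1010 = 0x05AA
Convert to decimal digit by digit (value = value*16 + digit):
  0 -> 0
  0*16 + 5 = 5
  5*16 + 10 (A) = 90
  90*16 + 10 (A) = 1450
Decimal = 1450

1450


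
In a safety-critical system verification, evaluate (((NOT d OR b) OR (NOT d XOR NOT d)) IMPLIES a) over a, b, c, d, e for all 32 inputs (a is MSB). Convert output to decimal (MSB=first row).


Formula: (((NOT d OR b) OR (NOT d XOR NOT d)) IMPLIES a) over a, b, c, d, e (32 rows)
Evaluate each row (bits = a,b,c,d,e, MSB first):
  row 0 [00000]: (((NOT 0 OR 0) OR (NOT 0 XOR NOT 0)) IMPLIES 0) -> 0
  row 1 [00001]: (((NOT 0 OR 0) OR (NOT 0 XOR NOT 0)) IMPLIES 0) -> 0
  row 2 [00010]: (((NOT 1 OR 0) OR (NOT 1 XOR NOT 1)) IMPLIES 0) -> 1
  row 3 [00011]: (((NOT 1 OR 0) OR (NOT 1 XOR NOT 1)) IMPLIES 0) -> 1
  row 4 [00100]: (((NOT 0 OR 0) OR (NOT 0 XOR NOT 0)) IMPLIES 0) -> 0
  row 5 [00101]: (((NOT 0 OR 0) OR (NOT 0 XOR NOT 0)) IMPLIES 0) -> 0
  row 6 [00110]: (((NOT 1 OR 0) OR (NOT 1 XOR NOT 1)) IMPLIES 0) -> 1
  row 7 [00111]: (((NOT 1 OR 0) OR (NOT 1 XOR NOT 1)) IMPLIES 0) -> 1
  row 8 [01000]: (((NOT 0 OR 1) OR (NOT 0 XOR NOT 0)) IMPLIES 0) -> 0
  row 9 [01001]: (((NOT 0 OR 1) OR (NOT 0 XOR NOT 0)) IMPLIES 0) -> 0
  row 10 [01010]: (((NOT 1 OR 1) OR (NOT 1 XOR NOT 1)) IMPLIES 0) -> 0
  row 11 [01011]: (((NOT 1 OR 1) OR (NOT 1 XOR NOT 1)) IMPLIES 0) -> 0
  row 12 [01100]: (((NOT 0 OR 1) OR (NOT 0 XOR NOT 0)) IMPLIES 0) -> 0
  row 13 [01101]: (((NOT 0 OR 1) OR (NOT 0 XOR NOT 0)) IMPLIES 0) -> 0
  row 14 [01110]: (((NOT 1 OR 1) OR (NOT 1 XOR NOT 1)) IMPLIES 0) -> 0
  row 15 [01111]: (((NOT 1 OR 1) OR (NOT 1 XOR NOT 1)) IMPLIES 0) -> 0
  row 16 [10000]: (((NOT 0 OR 0) OR (NOT 0 XOR NOT 0)) IMPLIES 1) -> 1
  row 17 [10001]: (((NOT 0 OR 0) OR (NOT 0 XOR NOT 0)) IMPLIES 1) -> 1
  row 18 [10010]: (((NOT 1 OR 0) OR (NOT 1 XOR NOT 1)) IMPLIES 1) -> 1
  row 19 [10011]: (((NOT 1 OR 0) OR (NOT 1 XOR NOT 1)) IMPLIES 1) -> 1
  row 20 [10100]: (((NOT 0 OR 0) OR (NOT 0 XOR NOT 0)) IMPLIES 1) -> 1
  row 21 [10101]: (((NOT 0 OR 0) OR (NOT 0 XOR NOT 0)) IMPLIES 1) -> 1
  row 22 [10110]: (((NOT 1 OR 0) OR (NOT 1 XOR NOT 1)) IMPLIES 1) -> 1
  row 23 [10111]: (((NOT 1 OR 0) OR (NOT 1 XOR NOT 1)) IMPLIES 1) -> 1
  row 24 [11000]: (((NOT 0 OR 1) OR (NOT 0 XOR NOT 0)) IMPLIES 1) -> 1
  row 25 [11001]: (((NOT 0 OR 1) OR (NOT 0 XOR NOT 0)) IMPLIES 1) -> 1
  row 26 [11010]: (((NOT 1 OR 1) OR (NOT 1 XOR NOT 1)) IMPLIES 1) -> 1
  row 27 [11011]: (((NOT 1 OR 1) OR (NOT 1 XOR NOT 1)) IMPLIES 1) -> 1
  row 28 [11100]: (((NOT 0 OR 1) OR (NOT 0 XOR NOT 0)) IMPLIES 1) -> 1
  row 29 [11101]: (((NOT 0 OR 1) OR (NOT 0 XOR NOT 0)) IMPLIES 1) -> 1
  row 30 [11110]: (((NOT 1 OR 1) OR (NOT 1 XOR NOT 1)) IMPLIES 1) -> 1
  row 31 [11111]: (((NOT 1 OR 1) OR (NOT 1 XOR NOT 1)) IMPLIES 1) -> 1
Full result column, 4 rows per line (a,b,c fixed per line; d,e runs 00..11 left to right):
  rows 0-3 [a,b,c=000]: 0011  = hex 3
  rows 4-7 [a,b,c=001]: 0011  = hex 3
  rows 8-11 [a,b,c=010]: 0000  = hex 0
  rows 12-15 [a,b,c=011]: 0000  = hex 0
  rows 16-19 [a,b,c=100]: 1111  = hex F
  rows 20-23 [a,b,c=101]: 1111  = hex F
  rows 24-27 [a,b,c=110]: 1111  = hex F
  rows 28-31 [a,b,c=111]: 1111  = hex F
Output column (row 0 .. row 31) = 00110011000000001111111111111111
Output column grouped in 4s = 0011 0011 0000 0000 1111 1111 1111 1111 = 0x3300FFFF
Convert to decimal digit by digit (value = value*16 + digit):
  3 -> 3
  3*16 + 3 = 51
  51*16 + 0 = 816
  816*16 + 0 = 13056
  13056*16 + 15 (F) = 208911
  208911*16 + 15 (F) = 3342591
  3342591*16 + 15 (F) = 53481471
  53481471*16 + 15 (F) = 855703551
Decimal = 855703551

855703551


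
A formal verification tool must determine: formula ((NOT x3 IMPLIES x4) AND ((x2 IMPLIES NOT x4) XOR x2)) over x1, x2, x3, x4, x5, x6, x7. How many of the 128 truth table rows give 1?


Formula: ((NOT x3 IMPLIES x4) AND ((x2 IMPLIES NOT x4) XOR x2)) over 7 vars (128 rows)
Evaluate each row (x1, x2, x3, x4, x5, x6, x7 as bits, MSB first):
  row 0 [0000000]: ((NOT 0 IMPLIES 0) AND ((0 IMPLIES NOT 0) XOR 0)) -> 0
  row 1 [0000001]: ((NOT 0 IMPLIES 0) AND ((0 IMPLIES NOT 0) XOR 0)) -> 0
  row 2 [0000010]: ((NOT 0 IMPLIES 0) AND ((0 IMPLIES NOT 0) XOR 0)) -> 0
  row 3 [0000011]: ((NOT 0 IMPLIES 0) AND ((0 IMPLIES NOT 0) XOR 0)) -> 0
  row 4 [0000100]: ((NOT 0 IMPLIES 0) AND ((0 IMPLIES NOT 0) XOR 0)) -> 0
  (every remaining row is evaluated the same way; all 128 results are listed next)
Full result column, 8 rows per line (x1,x2,x3,x4 fixed per line; x5,x6,x7 runs 000..111 left to right):
  rows 0-7 [x1,x2,x3,x4=0000]: 00000000  (ones: 0)
  rows 8-15 [x1,x2,x3,x4=0001]: 11111111  (ones: 8)
  rows 16-23 [x1,x2,x3,x4=0010]: 11111111  (ones: 8)
  rows 24-31 [x1,x2,x3,x4=0011]: 11111111  (ones: 8)
  rows 32-39 [x1,x2,x3,x4=0100]: 00000000  (ones: 0)
  rows 40-47 [x1,x2,x3,x4=0101]: 11111111  (ones: 8)
  rows 48-55 [x1,x2,x3,x4=0110]: 00000000  (ones: 0)
  rows 56-63 [x1,x2,x3,x4=0111]: 11111111  (ones: 8)
  rows 64-71 [x1,x2,x3,x4=1000]: 00000000  (ones: 0)
  rows 72-79 [x1,x2,x3,x4=1001]: 11111111  (ones: 8)
  rows 80-87 [x1,x2,x3,x4=1010]: 11111111  (ones: 8)
  rows 88-95 [x1,x2,x3,x4=1011]: 11111111  (ones: 8)
  rows 96-103 [x1,x2,x3,x4=1100]: 00000000  (ones: 0)
  rows 104-111 [x1,x2,x3,x4=1101]: 11111111  (ones: 8)
  rows 112-119 [x1,x2,x3,x4=1110]: 00000000  (ones: 0)
  rows 120-127 [x1,x2,x3,x4=1111]: 11111111  (ones: 8)
Count of 1-rows = 0+8+8+8+0+8+0+8+0+8+8+8+0+8+0+8 = 80

80


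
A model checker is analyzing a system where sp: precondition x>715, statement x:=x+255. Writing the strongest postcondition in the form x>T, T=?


Formula: sp(P, x:=E) = exists old_x. (x = E[old_x/x]) AND P[old_x/x] (old_x is the value of x before the assignment; eliminate old_x by solving x = E[old_x/x] for old_x)
Step 1: Precondition P: x>715, i.e. old_x > 715
Step 2: Assignment gives x = old_x + 255, so old_x = x - 255
Step 3: Substitute into P: x - 255 > 715
Step 4: Simplify: x > 715+255 = 970

970


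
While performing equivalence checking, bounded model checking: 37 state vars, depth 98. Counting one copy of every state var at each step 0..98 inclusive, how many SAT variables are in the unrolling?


BMC unrolls to depth k, creating one copy of each state var for steps 0..k.
Step count = 98 + 1 = 99 (steps 0 through 98)
Vars per step = 37
Total = 37 * 99 = 3663

3663


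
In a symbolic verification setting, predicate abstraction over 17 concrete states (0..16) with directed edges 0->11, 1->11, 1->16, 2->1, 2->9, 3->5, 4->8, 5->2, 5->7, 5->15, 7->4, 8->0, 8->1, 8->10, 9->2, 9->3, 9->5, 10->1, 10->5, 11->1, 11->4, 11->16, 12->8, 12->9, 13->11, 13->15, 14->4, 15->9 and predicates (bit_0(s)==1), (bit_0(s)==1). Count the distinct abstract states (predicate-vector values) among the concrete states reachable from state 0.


BFS from 0:
Concrete reachable: {0, 1, 2, 3, 4, 5, 7, 8, 9, 10, 11, 15, 16}
Abstract via predicates (bit_0(s)==1), (bit_0(s)==1):
  (0,0) <- {0, 2, 4, 8, 10, 16}
  (1,1) <- {1, 3, 5, 7, 9, 11, 15}
Distinct abstract states = 2

2


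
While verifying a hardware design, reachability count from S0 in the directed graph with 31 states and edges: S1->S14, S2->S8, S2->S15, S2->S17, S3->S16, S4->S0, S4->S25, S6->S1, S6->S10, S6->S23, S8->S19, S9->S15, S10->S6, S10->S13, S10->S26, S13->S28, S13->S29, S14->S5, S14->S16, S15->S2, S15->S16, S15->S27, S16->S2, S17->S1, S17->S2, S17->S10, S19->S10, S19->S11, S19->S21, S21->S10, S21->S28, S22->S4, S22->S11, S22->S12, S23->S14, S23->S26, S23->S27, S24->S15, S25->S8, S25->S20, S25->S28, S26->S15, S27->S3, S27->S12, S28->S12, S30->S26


BFS from S0:
  layer 0: {S0}
Reachable set: {S0}
Count = 1

1


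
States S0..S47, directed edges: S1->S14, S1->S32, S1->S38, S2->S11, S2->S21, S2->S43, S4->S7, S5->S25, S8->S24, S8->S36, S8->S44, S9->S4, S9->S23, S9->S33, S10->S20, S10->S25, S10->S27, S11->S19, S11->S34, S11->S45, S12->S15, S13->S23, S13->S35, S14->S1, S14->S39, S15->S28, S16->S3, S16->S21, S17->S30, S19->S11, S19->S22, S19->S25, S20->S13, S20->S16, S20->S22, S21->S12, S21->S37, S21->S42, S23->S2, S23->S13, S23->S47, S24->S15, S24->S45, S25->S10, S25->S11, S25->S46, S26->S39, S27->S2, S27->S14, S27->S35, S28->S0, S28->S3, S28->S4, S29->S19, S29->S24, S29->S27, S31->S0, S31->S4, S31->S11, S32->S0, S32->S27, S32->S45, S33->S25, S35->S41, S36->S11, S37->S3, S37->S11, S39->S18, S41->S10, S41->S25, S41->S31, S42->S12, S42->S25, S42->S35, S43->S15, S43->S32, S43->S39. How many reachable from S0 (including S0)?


BFS from S0:
  layer 0: {S0}
Reachable set: {S0}
Count = 1

1


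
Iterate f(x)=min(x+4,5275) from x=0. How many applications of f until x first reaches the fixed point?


Step 1: x=0, cap=5275, increment=4
Step 2: x grows by 4 each step until capped at 5275; fixed point is x=5275
Step 3: iterations = ceil(5275/4) = 1319

1319


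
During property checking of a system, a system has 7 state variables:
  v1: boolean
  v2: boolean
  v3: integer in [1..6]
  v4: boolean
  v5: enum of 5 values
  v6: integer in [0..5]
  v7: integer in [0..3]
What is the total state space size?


State space = product of domain sizes of all variables.
Domain sizes:
  v1 (boolean): 2
  v2 (boolean): 2
  v3 (integer in [1..6]): 6
  v4 (boolean): 2
  v5 (enum of 5 values): 5
  v6 (integer in [0..5]): 6
  v7 (integer in [0..3]): 4
Product = 2 * 2 * 6 * 2 * 5 * 6 * 4 = 5760

5760


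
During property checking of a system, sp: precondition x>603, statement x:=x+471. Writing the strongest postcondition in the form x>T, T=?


Formula: sp(P, x:=E) = exists old_x. (x = E[old_x/x]) AND P[old_x/x] (old_x is the value of x before the assignment; eliminate old_x by solving x = E[old_x/x] for old_x)
Step 1: Precondition P: x>603, i.e. old_x > 603
Step 2: Assignment gives x = old_x + 471, so old_x = x - 471
Step 3: Substitute into P: x - 471 > 603
Step 4: Simplify: x > 603+471 = 1074

1074


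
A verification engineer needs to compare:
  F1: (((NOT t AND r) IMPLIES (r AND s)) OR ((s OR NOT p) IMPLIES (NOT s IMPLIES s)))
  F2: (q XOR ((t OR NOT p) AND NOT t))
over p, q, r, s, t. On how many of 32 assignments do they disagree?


F1 = (((NOT t AND r) IMPLIES (r AND s)) OR ((s OR NOT p) IMPLIES (NOT s IMPLIES s)))
F2 = (q XOR ((t OR NOT p) AND NOT t))
Evaluate both on each of 32 rows (bits = p,q,r,s,t):
  row 0 [00000]: F1=1 F2=1 -> 0
  row 1 [00001]: F1=1 F2=0 (differ) -> 1
  row 2 [00010]: F1=1 F2=1 -> 0
  row 3 [00011]: F1=1 F2=0 (differ) -> 1
  row 4 [00100]: F1=0 F2=1 (differ) -> 1
  row 5 [00101]: F1=1 F2=0 (differ) -> 1
  row 6 [00110]: F1=1 F2=1 -> 0
  row 7 [00111]: F1=1 F2=0 (differ) -> 1
  row 8 [01000]: F1=1 F2=0 (differ) -> 1
  row 9 [01001]: F1=1 F2=1 -> 0
  row 10 [01010]: F1=1 F2=0 (differ) -> 1
  row 11 [01011]: F1=1 F2=1 -> 0
  row 12 [01100]: F1=0 F2=0 -> 0
  row 13 [01101]: F1=1 F2=1 -> 0
  row 14 [01110]: F1=1 F2=0 (differ) -> 1
  row 15 [01111]: F1=1 F2=1 -> 0
  row 16 [10000]: F1=1 F2=0 (differ) -> 1
  row 17 [10001]: F1=1 F2=0 (differ) -> 1
  row 18 [10010]: F1=1 F2=0 (differ) -> 1
  row 19 [10011]: F1=1 F2=0 (differ) -> 1
  row 20 [10100]: F1=1 F2=0 (differ) -> 1
  row 21 [10101]: F1=1 F2=0 (differ) -> 1
  row 22 [10110]: F1=1 F2=0 (differ) -> 1
  row 23 [10111]: F1=1 F2=0 (differ) -> 1
  row 24 [11000]: F1=1 F2=1 -> 0
  row 25 [11001]: F1=1 F2=1 -> 0
  row 26 [11010]: F1=1 F2=1 -> 0
  row 27 [11011]: F1=1 F2=1 -> 0
  row 28 [11100]: F1=1 F2=1 -> 0
  row 29 [11101]: F1=1 F2=1 -> 0
  row 30 [11110]: F1=1 F2=1 -> 0
  row 31 [11111]: F1=1 F2=1 -> 0
Full result column, 8 rows per line (p,q fixed per line; r,s,t runs 000..111 left to right):
  rows 0-7 [p,q=00]: 01011101  (ones: 5)
  rows 8-15 [p,q=01]: 10100010  (ones: 3)
  rows 16-23 [p,q=10]: 11111111  (ones: 8)
  rows 24-31 [p,q=11]: 00000000  (ones: 0)
Disagreements = 5+3+8+0 = 16

16


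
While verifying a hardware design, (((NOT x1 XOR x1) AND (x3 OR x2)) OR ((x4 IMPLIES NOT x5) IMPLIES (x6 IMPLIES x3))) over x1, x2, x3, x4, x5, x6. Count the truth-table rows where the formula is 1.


Formula: (((NOT x1 XOR x1) AND (x3 OR x2)) OR ((x4 IMPLIES NOT x5) IMPLIES (x6 IMPLIES x3))) over 6 vars (64 rows)
Evaluate each row (x1, x2, x3, x4, x5, x6 as bits, MSB first):
  row 0 [000000]: (((NOT 0 XOR 0) AND (0 OR 0)) OR ((0 IMPLIES NOT 0) IMPLIES (0 IMPLIES 0))) -> 1
  row 1 [000001]: (((NOT 0 XOR 0) AND (0 OR 0)) OR ((0 IMPLIES NOT 0) IMPLIES (1 IMPLIES 0))) -> 0
  row 2 [000010]: (((NOT 0 XOR 0) AND (0 OR 0)) OR ((0 IMPLIES NOT 1) IMPLIES (0 IMPLIES 0))) -> 1
  row 3 [000011]: (((NOT 0 XOR 0) AND (0 OR 0)) OR ((0 IMPLIES NOT 1) IMPLIES (1 IMPLIES 0))) -> 0
  row 4 [000100]: (((NOT 0 XOR 0) AND (0 OR 0)) OR ((1 IMPLIES NOT 0) IMPLIES (0 IMPLIES 0))) -> 1
  (every remaining row is evaluated the same way; all 64 results are listed next)
Full result column, 8 rows per line (x1,x2,x3 fixed per line; x4,x5,x6 runs 000..111 left to right):
  rows 0-7 [x1,x2,x3=000]: 10101011  (ones: 5)
  rows 8-15 [x1,x2,x3=001]: 11111111  (ones: 8)
  rows 16-23 [x1,x2,x3=010]: 11111111  (ones: 8)
  rows 24-31 [x1,x2,x3=011]: 11111111  (ones: 8)
  rows 32-39 [x1,x2,x3=100]: 10101011  (ones: 5)
  rows 40-47 [x1,x2,x3=101]: 11111111  (ones: 8)
  rows 48-55 [x1,x2,x3=110]: 11111111  (ones: 8)
  rows 56-63 [x1,x2,x3=111]: 11111111  (ones: 8)
Count of 1-rows = 5+8+8+8+5+8+8+8 = 58

58


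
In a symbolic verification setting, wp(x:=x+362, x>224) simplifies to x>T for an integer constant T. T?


Formula: wp(x:=E, P) = P[E/x] (substitute E for x in postcondition)
Step 1: Postcondition: x>224
Step 2: Substitute x+362 for x: x+362>224
Step 3: Solve for x: x > 224-362 = -138

-138


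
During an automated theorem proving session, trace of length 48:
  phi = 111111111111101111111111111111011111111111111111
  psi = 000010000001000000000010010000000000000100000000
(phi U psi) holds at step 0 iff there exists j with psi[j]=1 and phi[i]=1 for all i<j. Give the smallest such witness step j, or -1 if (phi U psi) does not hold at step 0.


(phi U psi) at 0: need smallest j with psi[j]=1 and phi[i]=1 for all i in [0,j).
Scan from step 0:
  step 0: phi=1, psi=0 -> continue
  step 1: phi=1, psi=0 -> continue
  step 2: phi=1, psi=0 -> continue
  step 3: phi=1, psi=0 -> continue
  step 4: psi=1 and phi held for [0,4) -> witness found
Witness step = 4

4


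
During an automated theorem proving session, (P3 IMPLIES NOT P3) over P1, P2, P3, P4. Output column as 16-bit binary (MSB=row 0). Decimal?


Formula: (P3 IMPLIES NOT P3) over P1, P2, P3, P4 (16 rows)
Evaluate each row (bits = P1,P2,P3,P4, MSB first):
  row 0 [0000]: (0 IMPLIES NOT 0) -> 1
  row 1 [0001]: (0 IMPLIES NOT 0) -> 1
  row 2 [0010]: (1 IMPLIES NOT 1) -> 0
  row 3 [0011]: (1 IMPLIES NOT 1) -> 0
  row 4 [0100]: (0 IMPLIES NOT 0) -> 1
  row 5 [0101]: (0 IMPLIES NOT 0) -> 1
  row 6 [0110]: (1 IMPLIES NOT 1) -> 0
  row 7 [0111]: (1 IMPLIES NOT 1) -> 0
  row 8 [1000]: (0 IMPLIES NOT 0) -> 1
  row 9 [1001]: (0 IMPLIES NOT 0) -> 1
  row 10 [1010]: (1 IMPLIES NOT 1) -> 0
  row 11 [1011]: (1 IMPLIES NOT 1) -> 0
  row 12 [1100]: (0 IMPLIES NOT 0) -> 1
  row 13 [1101]: (0 IMPLIES NOT 0) -> 1
  row 14 [1110]: (1 IMPLIES NOT 1) -> 0
  row 15 [1111]: (1 IMPLIES NOT 1) -> 0
Full result column, 4 rows per line (P1,P2 fixed per line; P3,P4 runs 00..11 left to right):
  rows 0-3 [P1,P2=00]: 1100  = hex C
  rows 4-7 [P1,P2=01]: 1100  = hex C
  rows 8-11 [P1,P2=10]: 1100  = hex C
  rows 12-15 [P1,P2=11]: 1100  = hex C
Output column (row 0 .. row 15) = 1100110011001100
Output column grouped in 4s = 1100 1100 1100 1100 = 0xCCCC
Convert to decimal digit by digit (value = value*16 + digit):
  C -> 12
  12*16 + 12 (C) = 204
  204*16 + 12 (C) = 3276
  3276*16 + 12 (C) = 52428
Decimal = 52428

52428
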